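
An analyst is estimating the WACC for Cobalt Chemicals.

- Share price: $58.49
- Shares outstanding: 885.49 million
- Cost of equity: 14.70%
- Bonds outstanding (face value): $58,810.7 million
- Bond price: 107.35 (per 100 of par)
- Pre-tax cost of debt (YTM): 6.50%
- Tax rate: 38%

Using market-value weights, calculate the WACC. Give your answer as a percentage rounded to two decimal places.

Market value of equity E = 58.49 × 885.49m = 51792.3101m. Market value of debt D = 58810.7m × 107.35/100 = 63133.28645m.
Total capital V = 51792.3101 + 63133.28645 = 114925.59655.
Equity: weight = 51792.3101/114925.59655 = 0.4507; cost = 14.7%.
Bonds outstanding: weight = 63133.28645/114925.59655 = 0.5493; after-tax cost = 6.5% × (1 − 38%) = 4.0300%.
WACC = 0.4507 × 14.7000% + 0.5493 × 4.0300% = 8.8385%.

8.84%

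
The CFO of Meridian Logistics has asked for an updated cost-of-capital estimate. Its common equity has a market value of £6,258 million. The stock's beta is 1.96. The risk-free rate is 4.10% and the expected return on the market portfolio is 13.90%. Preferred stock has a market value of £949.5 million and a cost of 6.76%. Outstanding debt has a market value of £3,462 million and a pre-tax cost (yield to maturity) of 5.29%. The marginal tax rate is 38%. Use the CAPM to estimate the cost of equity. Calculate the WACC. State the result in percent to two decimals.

Market risk premium = 13.9% − 4.1% = 9.8%.
Cost of equity via CAPM: Re = 4.1% + 1.96 × 9.8% = 23.3080%.
Total capital V = 6258 + 949.5 + 3462 = 10669.5.
Equity: weight = 6258/10669.5 = 0.5865; cost = 23.308%.
Preferred: weight = 949.5/10669.5 = 0.0890; cost = 6.76%.
Debt: weight = 3462/10669.5 = 0.3245; after-tax cost = 5.29% × (1 − 38%) = 3.2798%.
WACC = 0.5865 × 23.3080% + 0.0890 × 6.7600% + 0.3245 × 3.2798% = 15.3367%.

15.34%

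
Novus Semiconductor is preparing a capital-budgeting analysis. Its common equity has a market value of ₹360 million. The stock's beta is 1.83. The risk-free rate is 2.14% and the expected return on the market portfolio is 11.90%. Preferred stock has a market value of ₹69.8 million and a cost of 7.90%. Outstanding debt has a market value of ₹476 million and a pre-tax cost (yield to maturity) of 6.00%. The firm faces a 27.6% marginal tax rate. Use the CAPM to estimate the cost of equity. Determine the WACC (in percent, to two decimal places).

Market risk premium = 11.9% − 2.14% = 9.76%.
Cost of equity via CAPM: Re = 2.14% + 1.83 × 9.76% = 20.0008%.
Total capital V = 360 + 69.8 + 476 = 905.8.
Equity: weight = 360/905.8 = 0.3974; cost = 20.0008%.
Preferred: weight = 69.8/905.8 = 0.0771; cost = 7.9%.
Debt: weight = 476/905.8 = 0.5255; after-tax cost = 6% × (1 − 27.6%) = 4.3440%.
WACC = 0.3974 × 20.0008% + 0.0771 × 7.9000% + 0.5255 × 4.3440% = 10.8406%.

10.84%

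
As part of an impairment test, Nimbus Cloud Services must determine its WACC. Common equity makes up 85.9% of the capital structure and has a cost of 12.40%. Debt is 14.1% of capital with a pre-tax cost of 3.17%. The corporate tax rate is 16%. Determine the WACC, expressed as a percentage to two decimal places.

11.03%

After-tax cost of debt = 3.17% × (1 − 16%) = 2.6628%.
WACC = 0.859 × 12.4000% + 0.141 × 2.6628% = 11.0271%.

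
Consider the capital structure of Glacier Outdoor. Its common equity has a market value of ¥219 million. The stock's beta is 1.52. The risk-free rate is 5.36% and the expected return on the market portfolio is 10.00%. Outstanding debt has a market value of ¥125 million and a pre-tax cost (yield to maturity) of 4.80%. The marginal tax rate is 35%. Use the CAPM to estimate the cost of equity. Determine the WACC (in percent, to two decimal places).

9.04%

Market risk premium = 10.0% − 5.36% = 4.64%.
Cost of equity via CAPM: Re = 5.36% + 1.52 × 4.64% = 12.4128%.
Total capital V = 219 + 125 = 344.
Equity: weight = 219/344 = 0.6366; cost = 12.4128%.
Debt: weight = 125/344 = 0.3634; after-tax cost = 4.8% × (1 − 35%) = 3.1200%.
WACC = 0.6366 × 12.4128% + 0.3634 × 3.1200% = 9.0361%.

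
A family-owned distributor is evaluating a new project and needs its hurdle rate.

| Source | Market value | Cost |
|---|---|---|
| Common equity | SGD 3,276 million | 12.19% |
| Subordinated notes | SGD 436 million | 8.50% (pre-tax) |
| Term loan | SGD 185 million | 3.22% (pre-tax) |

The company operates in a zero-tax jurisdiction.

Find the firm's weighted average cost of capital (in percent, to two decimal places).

11.35%

Total capital V = 3276 + 436 + 185 = 3897.
Equity: weight = 3276/3897 = 0.8406; cost = 12.19%.
Subordinated notes: weight = 436/3897 = 0.1119; after-tax cost = 8.5% × (1 − 0%) = 8.5000%.
Term loan: weight = 185/3897 = 0.0475; after-tax cost = 3.22% × (1 − 0%) = 3.2200%.
WACC = 0.8406 × 12.1900% + 0.1119 × 8.5000% + 0.0475 × 3.2200% = 11.3513%.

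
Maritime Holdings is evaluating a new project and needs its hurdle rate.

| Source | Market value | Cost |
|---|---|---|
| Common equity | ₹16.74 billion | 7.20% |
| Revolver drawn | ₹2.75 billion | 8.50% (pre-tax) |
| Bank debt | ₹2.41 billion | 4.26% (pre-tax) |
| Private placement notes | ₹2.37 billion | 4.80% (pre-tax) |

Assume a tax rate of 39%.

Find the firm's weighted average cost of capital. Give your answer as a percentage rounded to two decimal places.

Total capital V = 16.74 + 2.75 + 2.41 + 2.37 = 24.27.
Equity: weight = 16.74/24.27 = 0.6897; cost = 7.2%.
Revolver drawn: weight = 2.75/24.27 = 0.1133; after-tax cost = 8.5% × (1 − 39%) = 5.1850%.
Bank debt: weight = 2.41/24.27 = 0.0993; after-tax cost = 4.26% × (1 − 39%) = 2.5986%.
Private placement notes: weight = 2.37/24.27 = 0.0977; after-tax cost = 4.8% × (1 − 39%) = 2.9280%.
WACC = 0.6897 × 7.2000% + 0.1133 × 5.1850% + 0.0993 × 2.5986% + 0.0977 × 2.9280% = 6.0976%.

6.10%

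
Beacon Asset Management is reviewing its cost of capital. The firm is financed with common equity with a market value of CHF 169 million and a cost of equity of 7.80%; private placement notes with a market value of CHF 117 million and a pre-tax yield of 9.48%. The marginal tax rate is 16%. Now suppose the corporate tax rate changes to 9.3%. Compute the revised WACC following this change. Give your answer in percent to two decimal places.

After the change:
Total capital V = 169 + 117 = 286.
Equity: weight = 169/286 = 0.5909; cost = 7.8%.
Private placement notes: weight = 117/286 = 0.4091; after-tax cost = 9.48% × (1 − 9.3%) = 8.5984%.
WACC = 0.5909 × 7.8000% + 0.4091 × 8.5984% = 8.1266%.

8.13%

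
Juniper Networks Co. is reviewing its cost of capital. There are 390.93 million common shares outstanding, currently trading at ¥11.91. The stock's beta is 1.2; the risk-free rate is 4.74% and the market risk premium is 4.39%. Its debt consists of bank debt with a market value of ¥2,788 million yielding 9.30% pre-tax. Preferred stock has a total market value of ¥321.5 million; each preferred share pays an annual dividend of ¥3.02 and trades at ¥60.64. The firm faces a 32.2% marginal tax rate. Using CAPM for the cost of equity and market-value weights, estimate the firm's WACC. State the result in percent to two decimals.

Cost of equity via CAPM: Re = 4.74% + 1.2 × 4.39% = 10.0080%.
Cost of preferred: Rp = 3.02 / 60.64 = 4.9802%.
Market value of equity E = 11.91 × 390.93m = 4655.9763m.
Total capital V = 4655.9763 + 321.5 + 2788 = 7765.4763.
Equity: weight = 4655.9763/7765.4763 = 0.5996; cost = 10.008%.
Preferred: weight = 321.5/7765.4763 = 0.0414; cost = 4.9802%.
Bank debt: weight = 2788/7765.4763 = 0.3590; after-tax cost = 9.3% × (1 − 32.2%) = 6.3054%.
WACC = 0.5996 × 10.0080% + 0.0414 × 4.9802% + 0.3590 × 6.3054% = 8.4705%.

8.47%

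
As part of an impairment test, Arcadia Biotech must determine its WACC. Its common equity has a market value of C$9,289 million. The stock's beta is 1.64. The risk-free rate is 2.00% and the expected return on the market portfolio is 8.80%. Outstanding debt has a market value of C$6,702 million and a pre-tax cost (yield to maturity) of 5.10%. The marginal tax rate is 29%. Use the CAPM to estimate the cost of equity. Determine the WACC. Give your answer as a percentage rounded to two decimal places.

Market risk premium = 8.8% − 2.0% = 6.8%.
Cost of equity via CAPM: Re = 2.0% + 1.64 × 6.8% = 13.1520%.
Total capital V = 9289 + 6702 = 15991.
Equity: weight = 9289/15991 = 0.5809; cost = 13.152%.
Debt: weight = 6702/15991 = 0.4191; after-tax cost = 5.1% × (1 − 29%) = 3.6210%.
WACC = 0.5809 × 13.1520% + 0.4191 × 3.6210% = 9.1575%.

9.16%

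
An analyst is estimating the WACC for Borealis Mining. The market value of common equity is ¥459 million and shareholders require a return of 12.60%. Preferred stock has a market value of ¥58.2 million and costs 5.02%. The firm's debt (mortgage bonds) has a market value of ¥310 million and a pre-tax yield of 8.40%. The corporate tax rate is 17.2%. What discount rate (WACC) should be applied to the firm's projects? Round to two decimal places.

9.95%

Total capital V = 459 + 58.2 + 310 = 827.2.
Equity: weight = 459/827.2 = 0.5549; cost = 12.6%.
Preferred: weight = 58.2/827.2 = 0.0704; cost = 5.02%.
Mortgage bonds: weight = 310/827.2 = 0.3748; after-tax cost = 8.4% × (1 − 17.2%) = 6.9552%.
WACC = 0.5549 × 12.6000% + 0.0704 × 5.0200% + 0.3748 × 6.9552% = 9.9513%.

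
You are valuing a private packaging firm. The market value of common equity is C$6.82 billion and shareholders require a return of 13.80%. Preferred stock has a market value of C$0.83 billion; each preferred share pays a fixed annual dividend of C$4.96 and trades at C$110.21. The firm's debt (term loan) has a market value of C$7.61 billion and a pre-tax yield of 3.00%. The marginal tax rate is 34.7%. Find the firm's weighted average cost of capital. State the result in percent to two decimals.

Cost of preferred: Rp = 4.96 / 110.21 = 4.5005%.
Total capital V = 6.82 + 0.83 + 7.61 = 15.26.
Equity: weight = 6.82/15.26 = 0.4469; cost = 13.8%.
Preferred: weight = 0.83/15.26 = 0.0544; cost = 4.5005%.
Term loan: weight = 7.61/15.26 = 0.4987; after-tax cost = 3% × (1 − 34.7%) = 1.9590%.
WACC = 0.4469 × 13.8000% + 0.0544 × 4.5005% + 0.4987 × 1.9590% = 7.3892%.

7.39%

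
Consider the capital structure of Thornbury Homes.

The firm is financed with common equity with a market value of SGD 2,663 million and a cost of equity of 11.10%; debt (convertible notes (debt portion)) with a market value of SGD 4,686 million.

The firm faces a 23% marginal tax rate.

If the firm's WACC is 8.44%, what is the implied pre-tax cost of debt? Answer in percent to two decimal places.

Total capital V = 2663 + 4686 = 7349.
Equity weight = 2663/7349 = 0.3624.
Convertible notes (debt portion) weight = 4686/7349 = 0.6376.
Equity contribution = 0.3624 × 11.1% = 4.0222%.
Remaining for debt = 8.44% − 4.0222% = 4.4178%.
Rd × (1 − 23%) × 0.6376 = 4.4178%  ⇒  Rd = 8.9979%.

9.00%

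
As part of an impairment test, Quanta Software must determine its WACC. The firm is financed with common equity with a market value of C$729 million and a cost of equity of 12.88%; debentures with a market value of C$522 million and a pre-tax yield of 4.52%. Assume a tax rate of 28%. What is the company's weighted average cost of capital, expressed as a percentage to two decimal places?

Total capital V = 729 + 522 = 1251.
Equity: weight = 729/1251 = 0.5827; cost = 12.88%.
Debentures: weight = 522/1251 = 0.4173; after-tax cost = 4.52% × (1 − 28%) = 3.2544%.
WACC = 0.5827 × 12.8800% + 0.4173 × 3.2544% = 8.8636%.

8.86%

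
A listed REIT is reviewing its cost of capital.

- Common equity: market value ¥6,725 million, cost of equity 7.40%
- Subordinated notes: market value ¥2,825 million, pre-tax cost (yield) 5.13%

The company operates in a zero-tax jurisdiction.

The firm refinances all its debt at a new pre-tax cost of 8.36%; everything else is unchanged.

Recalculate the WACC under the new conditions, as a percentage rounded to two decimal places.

7.68%

After the change:
Total capital V = 6725 + 2825 = 9550.
Equity: weight = 6725/9550 = 0.7042; cost = 7.4%.
Subordinated notes: weight = 2825/9550 = 0.2958; after-tax cost = 8.36% × (1 − 0%) = 8.3600%.
WACC = 0.7042 × 7.4000% + 0.2958 × 8.3600% = 7.6840%.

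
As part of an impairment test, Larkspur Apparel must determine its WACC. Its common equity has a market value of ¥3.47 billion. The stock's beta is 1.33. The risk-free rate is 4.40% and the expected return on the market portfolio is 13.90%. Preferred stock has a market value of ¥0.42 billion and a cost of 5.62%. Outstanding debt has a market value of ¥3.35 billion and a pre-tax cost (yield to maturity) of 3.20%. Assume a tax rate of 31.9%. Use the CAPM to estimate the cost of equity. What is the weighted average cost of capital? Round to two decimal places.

9.50%

Market risk premium = 13.9% − 4.4% = 9.5%.
Cost of equity via CAPM: Re = 4.4% + 1.33 × 9.5% = 17.0350%.
Total capital V = 3.47 + 0.42 + 3.35 = 7.24.
Equity: weight = 3.47/7.24 = 0.4793; cost = 17.035%.
Preferred: weight = 0.42/7.24 = 0.0580; cost = 5.62%.
Debt: weight = 3.35/7.24 = 0.4627; after-tax cost = 3.2% × (1 − 31.9%) = 2.1792%.
WACC = 0.4793 × 17.0350% + 0.0580 × 5.6200% + 0.4627 × 2.1792% = 9.4989%.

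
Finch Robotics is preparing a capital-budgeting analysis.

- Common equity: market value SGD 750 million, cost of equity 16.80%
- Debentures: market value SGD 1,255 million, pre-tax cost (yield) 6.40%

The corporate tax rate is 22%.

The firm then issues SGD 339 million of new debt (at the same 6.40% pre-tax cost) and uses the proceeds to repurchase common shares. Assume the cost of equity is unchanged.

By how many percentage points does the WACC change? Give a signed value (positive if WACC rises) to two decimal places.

Current WACC:
Total capital V = 750 + 1255 = 2005.
Equity: weight = 750/2005 = 0.3741; cost = 16.8%.
Debentures: weight = 1255/2005 = 0.6259; after-tax cost = 6.4% × (1 − 22%) = 4.9920%.
WACC = 0.3741 × 16.8000% + 0.6259 × 4.9920% = 9.4090%.
After the change:
Total capital V = 411 + 1594 = 2005.
Equity: weight = 411/2005 = 0.2050; cost = 16.8%.
Debentures: weight = 1594/2005 = 0.7950; after-tax cost = 6.4% × (1 − 22%) = 4.9920%.
WACC = 0.2050 × 16.8000% + 0.7950 × 4.9920% = 7.4125%.
Change in WACC = 7.4125% − 9.4090% = -1.9965 pp.

-2.00 pp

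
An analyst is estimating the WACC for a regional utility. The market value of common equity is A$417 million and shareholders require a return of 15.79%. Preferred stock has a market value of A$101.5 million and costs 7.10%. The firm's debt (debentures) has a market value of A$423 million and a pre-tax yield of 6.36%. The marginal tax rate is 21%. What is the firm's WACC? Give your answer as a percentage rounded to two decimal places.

10.02%

Total capital V = 417 + 101.5 + 423 = 941.5.
Equity: weight = 417/941.5 = 0.4429; cost = 15.79%.
Preferred: weight = 101.5/941.5 = 0.1078; cost = 7.1%.
Debentures: weight = 423/941.5 = 0.4493; after-tax cost = 6.36% × (1 − 21%) = 5.0244%.
WACC = 0.4429 × 15.7900% + 0.1078 × 7.1000% + 0.4493 × 5.0244% = 10.0164%.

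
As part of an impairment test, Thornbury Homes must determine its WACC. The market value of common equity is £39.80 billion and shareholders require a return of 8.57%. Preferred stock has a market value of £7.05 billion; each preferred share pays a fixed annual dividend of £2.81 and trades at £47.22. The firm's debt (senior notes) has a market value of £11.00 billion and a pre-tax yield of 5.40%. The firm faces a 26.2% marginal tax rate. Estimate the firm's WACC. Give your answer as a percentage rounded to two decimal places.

Cost of preferred: Rp = 2.81 / 47.22 = 5.9509%.
Total capital V = 39.8 + 7.05 + 11 = 57.85.
Equity: weight = 39.8/57.85 = 0.6880; cost = 8.57%.
Preferred: weight = 7.05/57.85 = 0.1219; cost = 5.9509%.
Senior notes: weight = 11/57.85 = 0.1901; after-tax cost = 5.4% × (1 − 26.2%) = 3.9852%.
WACC = 0.6880 × 8.5700% + 0.1219 × 5.9509% + 0.1901 × 3.9852% = 7.3790%.

7.38%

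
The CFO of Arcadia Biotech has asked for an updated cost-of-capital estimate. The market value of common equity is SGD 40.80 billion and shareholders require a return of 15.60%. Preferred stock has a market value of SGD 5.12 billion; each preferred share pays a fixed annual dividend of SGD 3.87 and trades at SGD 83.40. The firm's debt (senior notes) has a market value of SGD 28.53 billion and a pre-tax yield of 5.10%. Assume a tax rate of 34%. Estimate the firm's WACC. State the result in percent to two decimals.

Cost of preferred: Rp = 3.87 / 83.4 = 4.6403%.
Total capital V = 40.8 + 5.12 + 28.53 = 74.45.
Equity: weight = 40.8/74.45 = 0.5480; cost = 15.6%.
Preferred: weight = 5.12/74.45 = 0.0688; cost = 4.6403%.
Senior notes: weight = 28.53/74.45 = 0.3832; after-tax cost = 5.1% × (1 − 34%) = 3.3660%.
WACC = 0.5480 × 15.6000% + 0.0688 × 4.6403% + 0.3832 × 3.3660% = 10.1581%.

10.16%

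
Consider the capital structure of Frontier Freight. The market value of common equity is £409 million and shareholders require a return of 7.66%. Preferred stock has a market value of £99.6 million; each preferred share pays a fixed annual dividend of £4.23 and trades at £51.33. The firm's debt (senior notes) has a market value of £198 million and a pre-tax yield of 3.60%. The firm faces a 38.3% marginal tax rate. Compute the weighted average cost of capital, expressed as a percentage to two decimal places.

6.22%

Cost of preferred: Rp = 4.23 / 51.33 = 8.2408%.
Total capital V = 409 + 99.6 + 198 = 706.6.
Equity: weight = 409/706.6 = 0.5788; cost = 7.66%.
Preferred: weight = 99.6/706.6 = 0.1410; cost = 8.2408%.
Senior notes: weight = 198/706.6 = 0.2802; after-tax cost = 3.6% × (1 − 38.3%) = 2.2212%.
WACC = 0.5788 × 7.6600% + 0.1410 × 8.2408% + 0.2802 × 2.2212% = 6.2178%.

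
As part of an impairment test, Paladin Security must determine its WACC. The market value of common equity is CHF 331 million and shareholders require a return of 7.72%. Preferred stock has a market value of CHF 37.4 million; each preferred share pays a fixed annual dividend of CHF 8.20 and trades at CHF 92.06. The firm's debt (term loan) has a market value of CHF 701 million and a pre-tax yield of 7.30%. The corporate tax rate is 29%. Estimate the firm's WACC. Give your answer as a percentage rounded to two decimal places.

Cost of preferred: Rp = 8.2 / 92.06 = 8.9072%.
Total capital V = 331 + 37.4 + 701 = 1069.4.
Equity: weight = 331/1069.4 = 0.3095; cost = 7.72%.
Preferred: weight = 37.4/1069.4 = 0.0350; cost = 8.9072%.
Term loan: weight = 701/1069.4 = 0.6555; after-tax cost = 7.3% × (1 − 29%) = 5.1830%.
WACC = 0.3095 × 7.7200% + 0.0350 × 8.9072% + 0.6555 × 5.1830% = 6.0985%.

6.10%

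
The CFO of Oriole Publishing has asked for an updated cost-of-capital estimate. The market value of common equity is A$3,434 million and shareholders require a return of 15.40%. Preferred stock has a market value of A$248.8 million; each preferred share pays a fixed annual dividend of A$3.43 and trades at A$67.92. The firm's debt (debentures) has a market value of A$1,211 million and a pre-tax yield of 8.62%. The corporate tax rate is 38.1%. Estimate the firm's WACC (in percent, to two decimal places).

Cost of preferred: Rp = 3.43 / 67.92 = 5.0501%.
Total capital V = 3434 + 248.8 + 1211 = 4893.8.
Equity: weight = 3434/4893.8 = 0.7017; cost = 15.4%.
Preferred: weight = 248.8/4893.8 = 0.0508; cost = 5.0501%.
Debentures: weight = 1211/4893.8 = 0.2475; after-tax cost = 8.62% × (1 − 38.1%) = 5.3358%.
WACC = 0.7017 × 15.4000% + 0.0508 × 5.0501% + 0.2475 × 5.3358% = 12.3834%.

12.38%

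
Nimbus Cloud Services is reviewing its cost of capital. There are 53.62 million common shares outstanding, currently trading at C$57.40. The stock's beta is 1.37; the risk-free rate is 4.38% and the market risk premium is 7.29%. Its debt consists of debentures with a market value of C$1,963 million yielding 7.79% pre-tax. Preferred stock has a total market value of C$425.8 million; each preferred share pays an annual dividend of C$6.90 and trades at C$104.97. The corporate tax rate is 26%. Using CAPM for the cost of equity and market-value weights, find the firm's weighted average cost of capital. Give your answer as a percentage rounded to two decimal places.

10.67%

Cost of equity via CAPM: Re = 4.38% + 1.37 × 7.29% = 14.3673%.
Cost of preferred: Rp = 6.9 / 104.97 = 6.5733%.
Market value of equity E = 57.4 × 53.62m = 3077.788m.
Total capital V = 3077.788 + 425.8 + 1963 = 5466.588.
Equity: weight = 3077.788/5466.588 = 0.5630; cost = 14.3673%.
Preferred: weight = 425.8/5466.588 = 0.0779; cost = 6.5733%.
Debentures: weight = 1963/5466.588 = 0.3591; after-tax cost = 7.79% × (1 − 26%) = 5.7646%.
WACC = 0.5630 × 14.3673% + 0.0779 × 6.5733% + 0.3591 × 5.7646% = 10.6711%.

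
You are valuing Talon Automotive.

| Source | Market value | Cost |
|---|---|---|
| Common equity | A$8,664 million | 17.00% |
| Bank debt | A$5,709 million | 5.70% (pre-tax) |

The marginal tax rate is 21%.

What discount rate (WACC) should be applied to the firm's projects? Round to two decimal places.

Total capital V = 8664 + 5709 = 14373.
Equity: weight = 8664/14373 = 0.6028; cost = 17%.
Bank debt: weight = 5709/14373 = 0.3972; after-tax cost = 5.7% × (1 − 21%) = 4.5030%.
WACC = 0.6028 × 17.0000% + 0.3972 × 4.5030% = 12.0362%.

12.04%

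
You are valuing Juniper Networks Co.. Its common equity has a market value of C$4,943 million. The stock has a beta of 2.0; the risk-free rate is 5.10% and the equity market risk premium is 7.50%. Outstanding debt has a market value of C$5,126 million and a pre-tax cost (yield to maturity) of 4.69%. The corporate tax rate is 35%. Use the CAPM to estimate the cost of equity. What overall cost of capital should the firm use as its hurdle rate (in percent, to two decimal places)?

11.42%

Cost of equity via CAPM: Re = 5.1% + 2.0 × 7.5% = 20.1000%.
Total capital V = 4943 + 5126 = 10069.
Equity: weight = 4943/10069 = 0.4909; cost = 20.1%.
Debt: weight = 5126/10069 = 0.5091; after-tax cost = 4.69% × (1 − 35%) = 3.0485%.
WACC = 0.4909 × 20.1000% + 0.5091 × 3.0485% = 11.4193%.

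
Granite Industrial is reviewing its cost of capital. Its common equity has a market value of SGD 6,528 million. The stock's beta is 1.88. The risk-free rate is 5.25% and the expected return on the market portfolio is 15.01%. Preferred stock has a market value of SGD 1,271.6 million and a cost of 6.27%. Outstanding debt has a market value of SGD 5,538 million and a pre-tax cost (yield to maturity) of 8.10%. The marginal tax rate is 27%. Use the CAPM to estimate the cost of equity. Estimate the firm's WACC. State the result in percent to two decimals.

14.60%

Market risk premium = 15.01% − 5.25% = 9.76%.
Cost of equity via CAPM: Re = 5.25% + 1.88 × 9.76% = 23.5988%.
Total capital V = 6528 + 1271.6 + 5538 = 13337.6.
Equity: weight = 6528/13337.6 = 0.4894; cost = 23.5988%.
Preferred: weight = 1271.6/13337.6 = 0.0953; cost = 6.27%.
Debt: weight = 5538/13337.6 = 0.4152; after-tax cost = 8.1% × (1 − 27%) = 5.9130%.
WACC = 0.4894 × 23.5988% + 0.0953 × 6.2700% + 0.4152 × 5.9130% = 14.6032%.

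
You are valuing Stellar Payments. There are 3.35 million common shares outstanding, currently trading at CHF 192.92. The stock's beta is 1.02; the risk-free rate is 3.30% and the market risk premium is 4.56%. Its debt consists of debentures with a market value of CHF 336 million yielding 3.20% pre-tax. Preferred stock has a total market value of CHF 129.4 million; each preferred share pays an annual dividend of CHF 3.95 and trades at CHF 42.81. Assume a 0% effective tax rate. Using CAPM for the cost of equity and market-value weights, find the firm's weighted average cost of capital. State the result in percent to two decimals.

6.66%

Cost of equity via CAPM: Re = 3.3% + 1.02 × 4.56% = 7.9512%.
Cost of preferred: Rp = 3.95 / 42.81 = 9.2268%.
Market value of equity E = 192.92 × 3.35m = 646.282m.
Total capital V = 646.282 + 129.4 + 336 = 1111.682.
Equity: weight = 646.282/1111.682 = 0.5814; cost = 7.9512%.
Preferred: weight = 129.4/1111.682 = 0.1164; cost = 9.2268%.
Debentures: weight = 336/1111.682 = 0.3022; after-tax cost = 3.2% × (1 − 0%) = 3.2000%.
WACC = 0.5814 × 7.9512% + 0.1164 × 9.2268% + 0.3022 × 3.2000% = 6.6637%.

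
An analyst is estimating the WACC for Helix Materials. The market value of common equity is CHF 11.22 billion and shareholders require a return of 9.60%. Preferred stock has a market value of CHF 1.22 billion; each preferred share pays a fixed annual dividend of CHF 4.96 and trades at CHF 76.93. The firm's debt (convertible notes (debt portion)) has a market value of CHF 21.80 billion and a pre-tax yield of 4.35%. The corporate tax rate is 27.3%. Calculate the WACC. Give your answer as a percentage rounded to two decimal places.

5.39%

Cost of preferred: Rp = 4.96 / 76.93 = 6.4474%.
Total capital V = 11.22 + 1.22 + 21.8 = 34.24.
Equity: weight = 11.22/34.24 = 0.3277; cost = 9.6%.
Preferred: weight = 1.22/34.24 = 0.0356; cost = 6.4474%.
Convertible notes (debt portion): weight = 21.8/34.24 = 0.6367; after-tax cost = 4.35% × (1 − 27.3%) = 3.1624%.
WACC = 0.3277 × 9.6000% + 0.0356 × 6.4474% + 0.6367 × 3.1624% = 5.3890%.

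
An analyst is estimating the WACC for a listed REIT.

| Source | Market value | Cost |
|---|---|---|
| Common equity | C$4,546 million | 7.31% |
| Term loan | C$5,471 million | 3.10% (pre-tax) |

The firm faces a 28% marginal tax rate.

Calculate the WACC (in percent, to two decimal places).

Total capital V = 4546 + 5471 = 10017.
Equity: weight = 4546/10017 = 0.4538; cost = 7.31%.
Term loan: weight = 5471/10017 = 0.5462; after-tax cost = 3.1% × (1 − 28%) = 2.2320%.
WACC = 0.4538 × 7.3100% + 0.5462 × 2.2320% = 4.5365%.

4.54%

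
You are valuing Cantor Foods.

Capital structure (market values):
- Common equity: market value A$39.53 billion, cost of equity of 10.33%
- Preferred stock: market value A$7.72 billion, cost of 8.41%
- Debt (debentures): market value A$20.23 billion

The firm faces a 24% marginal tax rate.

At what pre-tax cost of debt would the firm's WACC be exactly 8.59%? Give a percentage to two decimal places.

6.92%

Total capital V = 39.53 + 7.72 + 20.23 = 67.48.
Equity weight = 39.53/67.48 = 0.5858.
Preferred weight = 7.72/67.48 = 0.1144.
Debentures weight = 20.23/67.48 = 0.2998.
Equity contribution = 0.5858 × 10.33% = 6.0513%.
Preferred contribution = 0.1144 × 8.41% = 0.9621%.
Remaining for debt = 8.59% − 7.0135% = 1.5765%.
Rd × (1 − 24%) × 0.2998 = 1.5765%  ⇒  Rd = 6.9193%.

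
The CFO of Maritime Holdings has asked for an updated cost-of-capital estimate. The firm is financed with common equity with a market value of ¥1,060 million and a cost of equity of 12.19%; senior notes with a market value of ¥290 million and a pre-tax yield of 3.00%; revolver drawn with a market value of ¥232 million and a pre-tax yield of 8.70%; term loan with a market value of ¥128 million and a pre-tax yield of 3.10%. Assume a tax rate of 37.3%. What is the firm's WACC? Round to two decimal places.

8.76%

Total capital V = 1060 + 290 + 232 + 128 = 1710.
Equity: weight = 1060/1710 = 0.6199; cost = 12.19%.
Senior notes: weight = 290/1710 = 0.1696; after-tax cost = 3% × (1 − 37.3%) = 1.8810%.
Revolver drawn: weight = 232/1710 = 0.1357; after-tax cost = 8.7% × (1 − 37.3%) = 5.4549%.
Term loan: weight = 128/1710 = 0.0749; after-tax cost = 3.1% × (1 − 37.3%) = 1.9437%.
WACC = 0.6199 × 12.1900% + 0.1696 × 1.8810% + 0.1357 × 5.4549% + 0.0749 × 1.9437% = 8.7609%.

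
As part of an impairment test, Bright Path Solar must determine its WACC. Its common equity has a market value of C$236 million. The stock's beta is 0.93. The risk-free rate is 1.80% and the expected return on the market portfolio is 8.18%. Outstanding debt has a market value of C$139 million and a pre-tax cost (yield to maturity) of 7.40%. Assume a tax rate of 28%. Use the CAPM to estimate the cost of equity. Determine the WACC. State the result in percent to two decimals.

Market risk premium = 8.18% − 1.8% = 6.38%.
Cost of equity via CAPM: Re = 1.8% + 0.93 × 6.38% = 7.7334%.
Total capital V = 236 + 139 = 375.
Equity: weight = 236/375 = 0.6293; cost = 7.7334%.
Debt: weight = 139/375 = 0.3707; after-tax cost = 7.4% × (1 − 28%) = 5.3280%.
WACC = 0.6293 × 7.7334% + 0.3707 × 5.3280% = 6.8418%.

6.84%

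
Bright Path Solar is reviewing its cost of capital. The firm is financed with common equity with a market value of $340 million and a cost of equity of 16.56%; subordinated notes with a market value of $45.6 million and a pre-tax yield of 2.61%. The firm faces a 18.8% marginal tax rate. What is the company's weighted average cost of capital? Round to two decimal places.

14.85%

Total capital V = 340 + 45.6 = 385.6.
Equity: weight = 340/385.6 = 0.8817; cost = 16.56%.
Subordinated notes: weight = 45.6/385.6 = 0.1183; after-tax cost = 2.61% × (1 − 18.8%) = 2.1193%.
WACC = 0.8817 × 16.5600% + 0.1183 × 2.1193% = 14.8523%.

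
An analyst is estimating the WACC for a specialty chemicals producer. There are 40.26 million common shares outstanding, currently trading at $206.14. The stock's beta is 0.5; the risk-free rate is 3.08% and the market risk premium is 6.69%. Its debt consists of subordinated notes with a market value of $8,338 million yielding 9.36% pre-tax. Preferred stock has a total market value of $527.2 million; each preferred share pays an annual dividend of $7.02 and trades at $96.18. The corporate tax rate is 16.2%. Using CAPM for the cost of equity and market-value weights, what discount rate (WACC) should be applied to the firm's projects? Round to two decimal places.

Cost of equity via CAPM: Re = 3.08% + 0.5 × 6.69% = 6.4250%.
Cost of preferred: Rp = 7.02 / 96.18 = 7.2988%.
Market value of equity E = 206.14 × 40.26m = 8299.1964m.
Total capital V = 8299.1964 + 527.2 + 8338 = 17164.3964.
Equity: weight = 8299.1964/17164.3964 = 0.4835; cost = 6.425%.
Preferred: weight = 527.2/17164.3964 = 0.0307; cost = 7.2988%.
Subordinated notes: weight = 8338/17164.3964 = 0.4858; after-tax cost = 9.36% × (1 − 16.2%) = 7.8437%.
WACC = 0.4835 × 6.4250% + 0.0307 × 7.2988% + 0.4858 × 7.8437% = 7.1410%.

7.14%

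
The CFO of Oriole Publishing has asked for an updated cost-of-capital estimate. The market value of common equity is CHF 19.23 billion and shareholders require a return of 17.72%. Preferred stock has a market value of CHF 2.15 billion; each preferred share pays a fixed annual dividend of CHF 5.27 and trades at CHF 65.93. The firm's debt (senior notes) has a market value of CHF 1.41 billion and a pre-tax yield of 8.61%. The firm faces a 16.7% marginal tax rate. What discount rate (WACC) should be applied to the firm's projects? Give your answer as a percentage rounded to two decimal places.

Cost of preferred: Rp = 5.27 / 65.93 = 7.9933%.
Total capital V = 19.23 + 2.15 + 1.41 = 22.79.
Equity: weight = 19.23/22.79 = 0.8438; cost = 17.72%.
Preferred: weight = 2.15/22.79 = 0.0943; cost = 7.9933%.
Senior notes: weight = 1.41/22.79 = 0.0619; after-tax cost = 8.61% × (1 − 16.7%) = 7.1721%.
WACC = 0.8438 × 17.7200% + 0.0943 × 7.9933% + 0.0619 × 7.1721% = 16.1498%.

16.15%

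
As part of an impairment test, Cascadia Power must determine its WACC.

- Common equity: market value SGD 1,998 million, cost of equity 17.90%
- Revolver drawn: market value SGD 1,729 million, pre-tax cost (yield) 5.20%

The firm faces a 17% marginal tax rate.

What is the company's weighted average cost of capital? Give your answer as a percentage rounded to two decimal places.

11.60%

Total capital V = 1998 + 1729 = 3727.
Equity: weight = 1998/3727 = 0.5361; cost = 17.9%.
Revolver drawn: weight = 1729/3727 = 0.4639; after-tax cost = 5.2% × (1 − 17%) = 4.3160%.
WACC = 0.5361 × 17.9000% + 0.4639 × 4.3160% = 11.5982%.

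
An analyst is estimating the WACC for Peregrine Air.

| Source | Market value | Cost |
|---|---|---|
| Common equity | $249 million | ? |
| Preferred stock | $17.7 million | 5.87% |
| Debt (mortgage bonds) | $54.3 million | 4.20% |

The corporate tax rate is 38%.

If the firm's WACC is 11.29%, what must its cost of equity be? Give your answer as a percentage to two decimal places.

13.57%

Total capital V = 249 + 17.7 + 54.3 = 321.
Equity weight = 249/321 = 0.7757.
Preferred weight = 17.7/321 = 0.0551.
Mortgage bonds weight = 54.3/321 = 0.1692.
Debt contribution = 0.1692 × 4.2% × (1 − 38%) = 0.4405%.
Preferred contribution = 0.0551 × 5.87% = 0.3237%.
Required equity contribution = 11.29% − 0.7642% = 10.5258%.
Re = 10.5258% / 0.7757 = 13.5695%.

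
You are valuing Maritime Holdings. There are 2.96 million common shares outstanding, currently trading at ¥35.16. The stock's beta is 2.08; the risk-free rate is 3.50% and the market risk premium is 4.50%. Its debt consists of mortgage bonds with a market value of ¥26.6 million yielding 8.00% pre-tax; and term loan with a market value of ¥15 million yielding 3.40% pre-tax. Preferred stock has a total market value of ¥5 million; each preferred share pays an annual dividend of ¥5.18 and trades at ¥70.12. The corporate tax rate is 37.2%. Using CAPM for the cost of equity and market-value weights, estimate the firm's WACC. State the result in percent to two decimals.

10.23%

Cost of equity via CAPM: Re = 3.5% + 2.08 × 4.5% = 12.8600%.
Cost of preferred: Rp = 5.18 / 70.12 = 7.3873%.
Market value of equity E = 35.16 × 2.96m = 104.0736m.
Total capital V = 104.0736 + 5 + 26.6 + 15 = 150.6736.
Equity: weight = 104.0736/150.6736 = 0.6907; cost = 12.86%.
Preferred: weight = 5/150.6736 = 0.0332; cost = 7.3873%.
Mortgage bonds: weight = 26.6/150.6736 = 0.1765; after-tax cost = 8% × (1 − 37.2%) = 5.0240%.
Term loan: weight = 15/150.6736 = 0.0996; after-tax cost = 3.4% × (1 − 37.2%) = 2.1352%.
WACC = 0.6907 × 12.8600% + 0.0332 × 7.3873% + 0.1765 × 5.0240% + 0.0996 × 2.1352% = 10.2273%.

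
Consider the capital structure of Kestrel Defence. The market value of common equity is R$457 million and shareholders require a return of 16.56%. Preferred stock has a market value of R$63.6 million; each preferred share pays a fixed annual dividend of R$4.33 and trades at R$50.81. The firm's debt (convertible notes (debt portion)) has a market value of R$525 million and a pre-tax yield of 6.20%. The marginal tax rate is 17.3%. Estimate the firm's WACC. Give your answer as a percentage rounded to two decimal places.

Cost of preferred: Rp = 4.33 / 50.81 = 8.5219%.
Total capital V = 457 + 63.6 + 525 = 1045.6.
Equity: weight = 457/1045.6 = 0.4371; cost = 16.56%.
Preferred: weight = 63.6/1045.6 = 0.0608; cost = 8.5219%.
Convertible notes (debt portion): weight = 525/1045.6 = 0.5021; after-tax cost = 6.2% × (1 − 17.3%) = 5.1274%.
WACC = 0.4371 × 16.5600% + 0.0608 × 8.5219% + 0.5021 × 5.1274% = 10.3307%.

10.33%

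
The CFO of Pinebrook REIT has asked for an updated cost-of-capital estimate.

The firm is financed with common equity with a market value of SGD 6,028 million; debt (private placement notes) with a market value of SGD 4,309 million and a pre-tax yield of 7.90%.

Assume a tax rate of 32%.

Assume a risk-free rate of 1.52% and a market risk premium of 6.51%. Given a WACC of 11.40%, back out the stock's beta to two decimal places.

Total capital V = 6028 + 4309 = 10337.
Equity weight = 6028/10337 = 0.5831.
Private placement notes weight = 4309/10337 = 0.4169.
Debt contribution = 0.4169 × 7.9% × (1 − 32%) = 2.2393%.
Required equity contribution = 11.4% − 2.2393% = 9.1607%  ⇒  Re = 15.7090%.
CAPM: 15.7090% = 1.52% + β × 6.51%  ⇒  β = 2.1796.

2.18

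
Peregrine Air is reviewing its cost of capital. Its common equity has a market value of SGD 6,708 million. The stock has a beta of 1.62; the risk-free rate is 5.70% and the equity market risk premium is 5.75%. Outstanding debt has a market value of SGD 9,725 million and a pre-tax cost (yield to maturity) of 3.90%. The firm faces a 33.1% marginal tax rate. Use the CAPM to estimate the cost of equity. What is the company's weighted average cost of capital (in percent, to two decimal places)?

7.67%

Cost of equity via CAPM: Re = 5.7% + 1.62 × 5.75% = 15.0150%.
Total capital V = 6708 + 9725 = 16433.
Equity: weight = 6708/16433 = 0.4082; cost = 15.015%.
Debt: weight = 9725/16433 = 0.5918; after-tax cost = 3.9% × (1 − 33.1%) = 2.6091%.
WACC = 0.4082 × 15.0150% + 0.5918 × 2.6091% = 7.6732%.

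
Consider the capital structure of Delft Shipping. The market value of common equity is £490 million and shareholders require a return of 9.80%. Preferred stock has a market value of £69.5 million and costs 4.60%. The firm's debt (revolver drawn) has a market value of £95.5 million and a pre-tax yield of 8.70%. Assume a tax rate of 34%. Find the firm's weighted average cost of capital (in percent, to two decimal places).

8.66%

Total capital V = 490 + 69.5 + 95.5 = 655.
Equity: weight = 490/655 = 0.7481; cost = 9.8%.
Preferred: weight = 69.5/655 = 0.1061; cost = 4.6%.
Revolver drawn: weight = 95.5/655 = 0.1458; after-tax cost = 8.7% × (1 − 34%) = 5.7420%.
WACC = 0.7481 × 9.8000% + 0.1061 × 4.6000% + 0.1458 × 5.7420% = 8.6566%.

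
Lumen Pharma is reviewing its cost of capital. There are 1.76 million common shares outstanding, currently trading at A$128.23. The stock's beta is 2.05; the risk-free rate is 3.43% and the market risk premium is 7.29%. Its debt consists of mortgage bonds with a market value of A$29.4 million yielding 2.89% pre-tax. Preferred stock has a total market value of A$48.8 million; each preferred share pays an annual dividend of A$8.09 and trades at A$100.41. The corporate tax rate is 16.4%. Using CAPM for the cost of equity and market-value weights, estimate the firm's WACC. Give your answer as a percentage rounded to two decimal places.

15.17%

Cost of equity via CAPM: Re = 3.43% + 2.05 × 7.29% = 18.3745%.
Cost of preferred: Rp = 8.09 / 100.41 = 8.0570%.
Market value of equity E = 128.23 × 1.76m = 225.6848m.
Total capital V = 225.6848 + 48.8 + 29.4 = 303.8848.
Equity: weight = 225.6848/303.8848 = 0.7427; cost = 18.3745%.
Preferred: weight = 48.8/303.8848 = 0.1606; cost = 8.057%.
Mortgage bonds: weight = 29.4/303.8848 = 0.0967; after-tax cost = 2.89% × (1 − 16.4%) = 2.4160%.
WACC = 0.7427 × 18.3745% + 0.1606 × 8.0570% + 0.0967 × 2.4160% = 15.1737%.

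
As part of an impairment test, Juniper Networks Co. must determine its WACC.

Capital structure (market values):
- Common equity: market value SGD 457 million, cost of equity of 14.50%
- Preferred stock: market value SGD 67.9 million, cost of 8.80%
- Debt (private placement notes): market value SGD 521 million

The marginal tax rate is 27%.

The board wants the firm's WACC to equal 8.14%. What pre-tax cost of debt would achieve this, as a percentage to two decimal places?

Total capital V = 457 + 67.9 + 521 = 1045.9.
Equity weight = 457/1045.9 = 0.4369.
Preferred weight = 67.9/1045.9 = 0.0649.
Private placement notes weight = 521/1045.9 = 0.4981.
Equity contribution = 0.4369 × 14.5% = 6.3357%.
Preferred contribution = 0.0649 × 8.8% = 0.5713%.
Remaining for debt = 8.14% − 6.9070% = 1.2330%.
Rd × (1 − 27%) × 0.4981 = 1.2330%  ⇒  Rd = 3.3908%.

3.39%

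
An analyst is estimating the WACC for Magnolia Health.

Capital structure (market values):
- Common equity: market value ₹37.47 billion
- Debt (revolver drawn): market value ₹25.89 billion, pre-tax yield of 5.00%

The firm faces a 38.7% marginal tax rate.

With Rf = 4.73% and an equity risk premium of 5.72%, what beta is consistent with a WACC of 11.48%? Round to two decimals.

2.20

Total capital V = 37.47 + 25.89 = 63.36.
Equity weight = 37.47/63.36 = 0.5914.
Revolver drawn weight = 25.89/63.36 = 0.4086.
Debt contribution = 0.4086 × 5% × (1 − 38.7%) = 1.2524%.
Required equity contribution = 11.48% − 1.2524% = 10.2276%  ⇒  Re = 17.2944%.
CAPM: 17.2944% = 4.73% + β × 5.72%  ⇒  β = 2.1966.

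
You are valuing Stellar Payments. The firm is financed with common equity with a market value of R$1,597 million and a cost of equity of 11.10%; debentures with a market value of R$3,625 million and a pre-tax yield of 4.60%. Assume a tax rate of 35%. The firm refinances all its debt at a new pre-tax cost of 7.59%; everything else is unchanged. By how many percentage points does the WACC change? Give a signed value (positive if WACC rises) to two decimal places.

Current WACC:
Total capital V = 1597 + 3625 = 5222.
Equity: weight = 1597/5222 = 0.3058; cost = 11.1%.
Debentures: weight = 3625/5222 = 0.6942; after-tax cost = 4.6% × (1 − 35%) = 2.9900%.
WACC = 0.3058 × 11.1000% + 0.6942 × 2.9900% = 5.4702%.
After the change:
Total capital V = 1597 + 3625 = 5222.
Equity: weight = 1597/5222 = 0.3058; cost = 11.1%.
Debentures: weight = 3625/5222 = 0.6942; after-tax cost = 7.59% × (1 − 35%) = 4.9335%.
WACC = 0.3058 × 11.1000% + 0.6942 × 4.9335% = 6.8193%.
Change in WACC = 6.8193% − 5.4702% = 1.3491 pp.

+1.35 pp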